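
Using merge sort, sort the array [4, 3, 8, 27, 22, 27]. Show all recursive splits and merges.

Merge sort trace:

Split: [4, 3, 8, 27, 22, 27] -> [4, 3, 8] and [27, 22, 27]
  Split: [4, 3, 8] -> [4] and [3, 8]
    Split: [3, 8] -> [3] and [8]
    Merge: [3] + [8] -> [3, 8]
  Merge: [4] + [3, 8] -> [3, 4, 8]
  Split: [27, 22, 27] -> [27] and [22, 27]
    Split: [22, 27] -> [22] and [27]
    Merge: [22] + [27] -> [22, 27]
  Merge: [27] + [22, 27] -> [22, 27, 27]
Merge: [3, 4, 8] + [22, 27, 27] -> [3, 4, 8, 22, 27, 27]

Final sorted array: [3, 4, 8, 22, 27, 27]

The merge sort proceeds by recursively splitting the array and merging sorted halves.
After all merges, the sorted array is [3, 4, 8, 22, 27, 27].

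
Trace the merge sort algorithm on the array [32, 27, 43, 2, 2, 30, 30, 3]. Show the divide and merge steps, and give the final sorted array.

Merge sort trace:

Split: [32, 27, 43, 2, 2, 30, 30, 3] -> [32, 27, 43, 2] and [2, 30, 30, 3]
  Split: [32, 27, 43, 2] -> [32, 27] and [43, 2]
    Split: [32, 27] -> [32] and [27]
    Merge: [32] + [27] -> [27, 32]
    Split: [43, 2] -> [43] and [2]
    Merge: [43] + [2] -> [2, 43]
  Merge: [27, 32] + [2, 43] -> [2, 27, 32, 43]
  Split: [2, 30, 30, 3] -> [2, 30] and [30, 3]
    Split: [2, 30] -> [2] and [30]
    Merge: [2] + [30] -> [2, 30]
    Split: [30, 3] -> [30] and [3]
    Merge: [30] + [3] -> [3, 30]
  Merge: [2, 30] + [3, 30] -> [2, 3, 30, 30]
Merge: [2, 27, 32, 43] + [2, 3, 30, 30] -> [2, 2, 3, 27, 30, 30, 32, 43]

Final sorted array: [2, 2, 3, 27, 30, 30, 32, 43]

The merge sort proceeds by recursively splitting the array and merging sorted halves.
After all merges, the sorted array is [2, 2, 3, 27, 30, 30, 32, 43].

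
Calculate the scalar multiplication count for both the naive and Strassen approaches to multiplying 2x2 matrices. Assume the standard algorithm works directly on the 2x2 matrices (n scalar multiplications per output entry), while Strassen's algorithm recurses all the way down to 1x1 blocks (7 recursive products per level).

Matrix multiplication for 2x2 matrices:

Standard algorithm: 2^3 = 8 multiplications
Strassen's algorithm: 7^(log2(2)) = 7^1 = 7 multiplications
Savings: 8 - 7 = 1 multiplications

Standard: 8 multiplications (2^3). Strassen: 7 multiplications (7^1). Strassen reduces 8 recursive multiplications to 7 at each level.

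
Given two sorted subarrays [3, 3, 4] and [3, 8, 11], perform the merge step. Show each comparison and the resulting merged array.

Merging process:

Compare 3 vs 3: take 3 from left. Merged: [3]
Compare 3 vs 3: take 3 from left. Merged: [3, 3]
Compare 4 vs 3: take 3 from right. Merged: [3, 3, 3]
Compare 4 vs 8: take 4 from left. Merged: [3, 3, 3, 4]
Append remaining from right: [8, 11]. Merged: [3, 3, 3, 4, 8, 11]

Final merged array: [3, 3, 3, 4, 8, 11]
Total comparisons: 4

The merged array is [3, 3, 3, 4, 8, 11], requiring 4 comparisons. The merge step runs in O(n) time where n is the total number of elements.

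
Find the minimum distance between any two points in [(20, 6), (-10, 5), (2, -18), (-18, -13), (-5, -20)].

Computing all pairwise distances among 5 points:

d((20, 6), (-10, 5)) = 30.0167
d((20, 6), (2, -18)) = 30.0
d((20, 6), (-18, -13)) = 42.4853
d((20, 6), (-5, -20)) = 36.0694
d((-10, 5), (2, -18)) = 25.9422
d((-10, 5), (-18, -13)) = 19.6977
d((-10, 5), (-5, -20)) = 25.4951
d((2, -18), (-18, -13)) = 20.6155
d((2, -18), (-5, -20)) = 7.2801 <-- minimum
d((-18, -13), (-5, -20)) = 14.7648

Closest pair: (2, -18) and (-5, -20) with distance 7.2801

The closest pair is (2, -18) and (-5, -20) with Euclidean distance 7.2801. For 5 points, brute-force pairwise comparison is shown above. For large n, the divide-and-conquer algorithm (sort by x, recurse on halves, check the dividing strip) achieves O(n log n).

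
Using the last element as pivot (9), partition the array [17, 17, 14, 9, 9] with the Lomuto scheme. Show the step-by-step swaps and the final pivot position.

Lomuto partition with pivot = 9:

Initial array: [17, 17, 14, 9, 9]

arr[0]=17 > 9: no swap
arr[1]=17 > 9: no swap
arr[2]=14 > 9: no swap
arr[3]=9 <= 9: swap with position 0, array becomes [9, 17, 14, 17, 9]

Place pivot at position 1: [9, 9, 14, 17, 17]
Pivot position: 1

After partitioning with pivot 9, the array becomes [9, 9, 14, 17, 17]. The pivot is placed at index 1. All elements to the left of the pivot are <= 9, and all elements to the right are > 9.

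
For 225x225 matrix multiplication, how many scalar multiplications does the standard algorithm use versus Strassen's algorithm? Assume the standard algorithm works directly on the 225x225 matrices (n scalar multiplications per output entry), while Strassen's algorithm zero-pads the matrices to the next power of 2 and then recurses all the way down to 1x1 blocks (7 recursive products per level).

Matrix multiplication for 225x225 matrices:

Strassen's algorithm requires power-of-2 dimensions. Pad 225x225 to 256x256 (next power of 2).

Standard algorithm: 225^3 = 11390625 multiplications
Strassen's algorithm: 7^(log2(256)) = 7^8 = 5764801 multiplications
Savings: 11390625 - 5764801 = 5625824 multiplications

Standard: 11390625 multiplications (225^3). Strassen: 5764801 multiplications (7^8, after padding to 256x256). Strassen reduces 8 recursive multiplications to 7 at each level.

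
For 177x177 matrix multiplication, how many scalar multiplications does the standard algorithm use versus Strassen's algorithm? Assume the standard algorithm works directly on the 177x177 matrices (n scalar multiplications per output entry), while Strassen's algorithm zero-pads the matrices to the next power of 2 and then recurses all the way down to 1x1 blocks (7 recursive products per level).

Matrix multiplication for 177x177 matrices:

Strassen's algorithm requires power-of-2 dimensions. Pad 177x177 to 256x256 (next power of 2).

Standard algorithm: 177^3 = 5545233 multiplications
Strassen's algorithm: 7^(log2(256)) = 7^8 = 5764801 multiplications
Difference: 5545233 - 5764801 = -219568 (Strassen uses MORE here due to padding overhead — for small or just-over-power-of-2 n, padding can outweigh the per-level savings)

Standard: 5545233 multiplications (177^3). Strassen: 5764801 multiplications (7^8, after padding to 256x256). Strassen reduces 8 recursive multiplications to 7 at each level.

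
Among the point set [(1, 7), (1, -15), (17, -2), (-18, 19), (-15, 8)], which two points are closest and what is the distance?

Computing all pairwise distances among 5 points:

d((1, 7), (1, -15)) = 22.0
d((1, 7), (17, -2)) = 18.3576
d((1, 7), (-18, 19)) = 22.4722
d((1, 7), (-15, 8)) = 16.0312
d((1, -15), (17, -2)) = 20.6155
d((1, -15), (-18, 19)) = 38.9487
d((1, -15), (-15, 8)) = 28.0179
d((17, -2), (-18, 19)) = 40.8167
d((17, -2), (-15, 8)) = 33.5261
d((-18, 19), (-15, 8)) = 11.4018 <-- minimum

Closest pair: (-18, 19) and (-15, 8) with distance 11.4018

The closest pair is (-18, 19) and (-15, 8) with Euclidean distance 11.4018. For 5 points, brute-force pairwise comparison is shown above. For large n, the divide-and-conquer algorithm (sort by x, recurse on halves, check the dividing strip) achieves O(n log n).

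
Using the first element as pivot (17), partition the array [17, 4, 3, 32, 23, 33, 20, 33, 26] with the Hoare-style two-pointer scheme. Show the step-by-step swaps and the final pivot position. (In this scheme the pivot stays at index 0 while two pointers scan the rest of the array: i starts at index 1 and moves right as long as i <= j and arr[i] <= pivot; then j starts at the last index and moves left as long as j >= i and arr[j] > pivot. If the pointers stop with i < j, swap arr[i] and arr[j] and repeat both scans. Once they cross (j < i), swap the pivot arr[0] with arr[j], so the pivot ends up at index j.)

Hoare-style two-pointer partition with pivot = 17:

Initial array: [17, 4, 3, 32, 23, 33, 20, 33, 26]

Pointers start at i = 1, j = 8.
i ends at 3, j ends at 2: the pointers have crossed (j < i), so scanning stops.

Swap pivot arr[0] with arr[2] to place pivot at position 2: [3, 4, 17, 32, 23, 33, 20, 33, 26]
Pivot position: 2

After partitioning with pivot 17, the array becomes [3, 4, 17, 32, 23, 33, 20, 33, 26]. The pivot is placed at index 2. All elements to the left of the pivot are <= 17, and all elements to the right are > 17.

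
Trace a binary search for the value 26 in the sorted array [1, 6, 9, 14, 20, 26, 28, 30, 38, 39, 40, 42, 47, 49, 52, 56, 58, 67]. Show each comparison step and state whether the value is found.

Binary search for 26 in [1, 6, 9, 14, 20, 26, 28, 30, 38, 39, 40, 42, 47, 49, 52, 56, 58, 67]:

lo=0, hi=17, mid=8, arr[mid]=38 -> 38 > 26, search left half
lo=0, hi=7, mid=3, arr[mid]=14 -> 14 < 26, search right half
lo=4, hi=7, mid=5, arr[mid]=26 -> Found target at index 5!

Binary search finds 26 at index 5 after 3 comparisons. The search repeatedly halves the search space by comparing with the middle element.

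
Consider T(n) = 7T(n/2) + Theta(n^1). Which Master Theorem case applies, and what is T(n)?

Master Theorem for T(n) = 7T(n/2) + O(n^1):

a = 7, b = 2, c = 1
log_b(a) = log_2(7) = 2.8074

Case 1: c = 1 < log_2(7) = 2.8074
T(n) = O(n^(log_2 7))

For T(n) = 7T(n/2) + O(n^1): log_2(7) = 2.8074. This is Case 1 of the Master Theorem (c < log_b(a), work dominated by leaves), giving O(n^(log_2 7)).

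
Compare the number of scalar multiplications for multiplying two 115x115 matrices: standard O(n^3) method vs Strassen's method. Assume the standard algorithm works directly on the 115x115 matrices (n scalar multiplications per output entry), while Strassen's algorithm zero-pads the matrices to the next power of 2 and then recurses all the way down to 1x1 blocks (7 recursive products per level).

Matrix multiplication for 115x115 matrices:

Strassen's algorithm requires power-of-2 dimensions. Pad 115x115 to 128x128 (next power of 2).

Standard algorithm: 115^3 = 1520875 multiplications
Strassen's algorithm: 7^(log2(128)) = 7^7 = 823543 multiplications
Savings: 1520875 - 823543 = 697332 multiplications

Standard: 1520875 multiplications (115^3). Strassen: 823543 multiplications (7^7, after padding to 128x128). Strassen reduces 8 recursive multiplications to 7 at each level.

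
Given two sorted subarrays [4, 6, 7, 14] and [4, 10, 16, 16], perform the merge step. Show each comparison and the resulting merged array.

Merging process:

Compare 4 vs 4: take 4 from left. Merged: [4]
Compare 6 vs 4: take 4 from right. Merged: [4, 4]
Compare 6 vs 10: take 6 from left. Merged: [4, 4, 6]
Compare 7 vs 10: take 7 from left. Merged: [4, 4, 6, 7]
Compare 14 vs 10: take 10 from right. Merged: [4, 4, 6, 7, 10]
Compare 14 vs 16: take 14 from left. Merged: [4, 4, 6, 7, 10, 14]
Append remaining from right: [16, 16]. Merged: [4, 4, 6, 7, 10, 14, 16, 16]

Final merged array: [4, 4, 6, 7, 10, 14, 16, 16]
Total comparisons: 6

The merged array is [4, 4, 6, 7, 10, 14, 16, 16], requiring 6 comparisons. The merge step runs in O(n) time where n is the total number of elements.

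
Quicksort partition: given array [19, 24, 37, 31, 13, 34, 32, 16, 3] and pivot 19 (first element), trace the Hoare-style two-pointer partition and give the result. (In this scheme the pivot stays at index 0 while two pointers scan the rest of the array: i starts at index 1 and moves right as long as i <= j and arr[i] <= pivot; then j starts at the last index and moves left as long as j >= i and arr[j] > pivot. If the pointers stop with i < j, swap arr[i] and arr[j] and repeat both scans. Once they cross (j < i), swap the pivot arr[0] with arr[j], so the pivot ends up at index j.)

Hoare-style two-pointer partition with pivot = 19:

Initial array: [19, 24, 37, 31, 13, 34, 32, 16, 3]

Pointers start at i = 1, j = 8.
i stops at index 1 (arr[1]=24 > 19), j stops at index 8 (arr[8]=3 <= 19): swap arr[1] and arr[8], array becomes [19, 3, 37, 31, 13, 34, 32, 16, 24]
i stops at index 2 (arr[2]=37 > 19), j stops at index 7 (arr[7]=16 <= 19): swap arr[2] and arr[7], array becomes [19, 3, 16, 31, 13, 34, 32, 37, 24]
i stops at index 3 (arr[3]=31 > 19), j stops at index 4 (arr[4]=13 <= 19): swap arr[3] and arr[4], array becomes [19, 3, 16, 13, 31, 34, 32, 37, 24]
i ends at 4, j ends at 3: the pointers have crossed (j < i), so scanning stops.

Swap pivot arr[0] with arr[3] to place pivot at position 3: [13, 3, 16, 19, 31, 34, 32, 37, 24]
Pivot position: 3

After partitioning with pivot 19, the array becomes [13, 3, 16, 19, 31, 34, 32, 37, 24]. The pivot is placed at index 3. All elements to the left of the pivot are <= 19, and all elements to the right are > 19.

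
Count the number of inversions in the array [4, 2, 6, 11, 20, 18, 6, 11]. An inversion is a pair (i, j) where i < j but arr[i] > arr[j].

Finding inversions in [4, 2, 6, 11, 20, 18, 6, 11]:

(0, 1): arr[0]=4 > arr[1]=2
(3, 6): arr[3]=11 > arr[6]=6
(4, 5): arr[4]=20 > arr[5]=18
(4, 6): arr[4]=20 > arr[6]=6
(4, 7): arr[4]=20 > arr[7]=11
(5, 6): arr[5]=18 > arr[6]=6
(5, 7): arr[5]=18 > arr[7]=11

Total inversions: 7

The array has 7 inversion(s): (0,1), (3,6), (4,5), (4,6), (4,7), (5,6), (5,7). Each pair (i,j) satisfies i < j and arr[i] > arr[j].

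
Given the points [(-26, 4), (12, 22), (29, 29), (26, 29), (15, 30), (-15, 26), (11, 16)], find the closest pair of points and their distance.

Computing all pairwise distances among 7 points:

d((-26, 4), (12, 22)) = 42.0476
d((-26, 4), (29, 29)) = 60.4152
d((-26, 4), (26, 29)) = 57.6975
d((-26, 4), (15, 30)) = 48.5489
d((-26, 4), (-15, 26)) = 24.5967
d((-26, 4), (11, 16)) = 38.8973
d((12, 22), (29, 29)) = 18.3848
d((12, 22), (26, 29)) = 15.6525
d((12, 22), (15, 30)) = 8.544
d((12, 22), (-15, 26)) = 27.2947
d((12, 22), (11, 16)) = 6.0828
d((29, 29), (26, 29)) = 3.0 <-- minimum
d((29, 29), (15, 30)) = 14.0357
d((29, 29), (-15, 26)) = 44.1022
d((29, 29), (11, 16)) = 22.2036
d((26, 29), (15, 30)) = 11.0454
d((26, 29), (-15, 26)) = 41.1096
d((26, 29), (11, 16)) = 19.8494
d((15, 30), (-15, 26)) = 30.2655
d((15, 30), (11, 16)) = 14.5602
d((-15, 26), (11, 16)) = 27.8568

Closest pair: (29, 29) and (26, 29) with distance 3.0

The closest pair is (29, 29) and (26, 29) with Euclidean distance 3.0. For 7 points, brute-force pairwise comparison is shown above. For large n, the divide-and-conquer algorithm (sort by x, recurse on halves, check the dividing strip) achieves O(n log n).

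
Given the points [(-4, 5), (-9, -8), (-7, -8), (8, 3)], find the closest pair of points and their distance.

Computing all pairwise distances among 4 points:

d((-4, 5), (-9, -8)) = 13.9284
d((-4, 5), (-7, -8)) = 13.3417
d((-4, 5), (8, 3)) = 12.1655
d((-9, -8), (-7, -8)) = 2.0 <-- minimum
d((-9, -8), (8, 3)) = 20.2485
d((-7, -8), (8, 3)) = 18.6011

Closest pair: (-9, -8) and (-7, -8) with distance 2.0

The closest pair is (-9, -8) and (-7, -8) with Euclidean distance 2.0. For 4 points, brute-force pairwise comparison is shown above. For large n, the divide-and-conquer algorithm (sort by x, recurse on halves, check the dividing strip) achieves O(n log n).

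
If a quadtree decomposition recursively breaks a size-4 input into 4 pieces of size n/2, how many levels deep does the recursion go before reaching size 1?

For divide and conquer with division factor 2:

Problem sizes at each level:
Level 0: 4
Level 1: 2
Level 2: 1

The root is level 0 and the size-1 base case is level 2 (the tree spans levels 0 through 2, i.e. 3 levels counting the root), so the depth is the number of divisions: log_2(4) = 2

The recursion tree depth is log_2(4) = 2. At each level, the problem size is divided by 2, so it takes 2 divisions to reduce to a base case of size 1. The algorithm makes 4 recursive calls at each level.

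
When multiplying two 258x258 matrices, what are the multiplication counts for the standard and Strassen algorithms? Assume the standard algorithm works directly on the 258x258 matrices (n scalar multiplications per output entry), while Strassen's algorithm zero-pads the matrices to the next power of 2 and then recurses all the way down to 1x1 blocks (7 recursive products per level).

Matrix multiplication for 258x258 matrices:

Strassen's algorithm requires power-of-2 dimensions. Pad 258x258 to 512x512 (next power of 2).

Standard algorithm: 258^3 = 17173512 multiplications
Strassen's algorithm: 7^(log2(512)) = 7^9 = 40353607 multiplications
Difference: 17173512 - 40353607 = -23180095 (Strassen uses MORE here due to padding overhead — for small or just-over-power-of-2 n, padding can outweigh the per-level savings)

Standard: 17173512 multiplications (258^3). Strassen: 40353607 multiplications (7^9, after padding to 512x512). Strassen reduces 8 recursive multiplications to 7 at each level.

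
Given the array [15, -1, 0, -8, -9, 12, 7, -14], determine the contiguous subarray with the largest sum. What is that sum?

Using Kadane's algorithm on [15, -1, 0, -8, -9, 12, 7, -14]:

Scanning through the array:
Position 1 (value -1): max_ending_here = 14, max_so_far = 15
Position 2 (value 0): max_ending_here = 14, max_so_far = 15
Position 3 (value -8): max_ending_here = 6, max_so_far = 15
Position 4 (value -9): max_ending_here = -3, max_so_far = 15
Position 5 (value 12): max_ending_here = 12, max_so_far = 15
Position 6 (value 7): max_ending_here = 19, max_so_far = 19
Position 7 (value -14): max_ending_here = 5, max_so_far = 19

Maximum subarray: [12, 7]
Maximum sum: 19

The maximum subarray is [12, 7] with sum 19. This subarray runs from index 5 to index 6.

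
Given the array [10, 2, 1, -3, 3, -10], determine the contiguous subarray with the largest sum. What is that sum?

Using Kadane's algorithm on [10, 2, 1, -3, 3, -10]:

Scanning through the array:
Position 1 (value 2): max_ending_here = 12, max_so_far = 12
Position 2 (value 1): max_ending_here = 13, max_so_far = 13
Position 3 (value -3): max_ending_here = 10, max_so_far = 13
Position 4 (value 3): max_ending_here = 13, max_so_far = 13
Position 5 (value -10): max_ending_here = 3, max_so_far = 13

Maximum subarray: [10, 2, 1]
Maximum sum: 13

The maximum subarray is [10, 2, 1] with sum 13. This subarray runs from index 0 to index 2.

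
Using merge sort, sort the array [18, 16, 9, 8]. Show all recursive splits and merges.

Merge sort trace:

Split: [18, 16, 9, 8] -> [18, 16] and [9, 8]
  Split: [18, 16] -> [18] and [16]
  Merge: [18] + [16] -> [16, 18]
  Split: [9, 8] -> [9] and [8]
  Merge: [9] + [8] -> [8, 9]
Merge: [16, 18] + [8, 9] -> [8, 9, 16, 18]

Final sorted array: [8, 9, 16, 18]

The merge sort proceeds by recursively splitting the array and merging sorted halves.
After all merges, the sorted array is [8, 9, 16, 18].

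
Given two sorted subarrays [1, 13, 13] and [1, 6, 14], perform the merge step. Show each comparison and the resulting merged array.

Merging process:

Compare 1 vs 1: take 1 from left. Merged: [1]
Compare 13 vs 1: take 1 from right. Merged: [1, 1]
Compare 13 vs 6: take 6 from right. Merged: [1, 1, 6]
Compare 13 vs 14: take 13 from left. Merged: [1, 1, 6, 13]
Compare 13 vs 14: take 13 from left. Merged: [1, 1, 6, 13, 13]
Append remaining from right: [14]. Merged: [1, 1, 6, 13, 13, 14]

Final merged array: [1, 1, 6, 13, 13, 14]
Total comparisons: 5

The merged array is [1, 1, 6, 13, 13, 14], requiring 5 comparisons. The merge step runs in O(n) time where n is the total number of elements.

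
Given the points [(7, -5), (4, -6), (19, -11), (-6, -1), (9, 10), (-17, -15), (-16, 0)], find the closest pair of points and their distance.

Computing all pairwise distances among 7 points:

d((7, -5), (4, -6)) = 3.1623 <-- minimum
d((7, -5), (19, -11)) = 13.4164
d((7, -5), (-6, -1)) = 13.6015
d((7, -5), (9, 10)) = 15.1327
d((7, -5), (-17, -15)) = 26.0
d((7, -5), (-16, 0)) = 23.5372
d((4, -6), (19, -11)) = 15.8114
d((4, -6), (-6, -1)) = 11.1803
d((4, -6), (9, 10)) = 16.7631
d((4, -6), (-17, -15)) = 22.8473
d((4, -6), (-16, 0)) = 20.8806
d((19, -11), (-6, -1)) = 26.9258
d((19, -11), (9, 10)) = 23.2594
d((19, -11), (-17, -15)) = 36.2215
d((19, -11), (-16, 0)) = 36.6879
d((-6, -1), (9, 10)) = 18.6011
d((-6, -1), (-17, -15)) = 17.8045
d((-6, -1), (-16, 0)) = 10.0499
d((9, 10), (-17, -15)) = 36.0694
d((9, 10), (-16, 0)) = 26.9258
d((-17, -15), (-16, 0)) = 15.0333

Closest pair: (7, -5) and (4, -6) with distance 3.1623

The closest pair is (7, -5) and (4, -6) with Euclidean distance 3.1623. For 7 points, brute-force pairwise comparison is shown above. For large n, the divide-and-conquer algorithm (sort by x, recurse on halves, check the dividing strip) achieves O(n log n).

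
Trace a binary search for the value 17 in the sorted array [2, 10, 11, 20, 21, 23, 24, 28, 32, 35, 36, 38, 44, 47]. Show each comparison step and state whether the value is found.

Binary search for 17 in [2, 10, 11, 20, 21, 23, 24, 28, 32, 35, 36, 38, 44, 47]:

lo=0, hi=13, mid=6, arr[mid]=24 -> 24 > 17, search left half
lo=0, hi=5, mid=2, arr[mid]=11 -> 11 < 17, search right half
lo=3, hi=5, mid=4, arr[mid]=21 -> 21 > 17, search left half
lo=3, hi=3, mid=3, arr[mid]=20 -> 20 > 17, search left half
lo=3 > hi=2, target 17 not found

Binary search determines that 17 is not in the array after 4 comparisons. The search space was exhausted without finding the target.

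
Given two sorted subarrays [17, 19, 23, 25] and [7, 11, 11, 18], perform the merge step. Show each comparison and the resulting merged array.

Merging process:

Compare 17 vs 7: take 7 from right. Merged: [7]
Compare 17 vs 11: take 11 from right. Merged: [7, 11]
Compare 17 vs 11: take 11 from right. Merged: [7, 11, 11]
Compare 17 vs 18: take 17 from left. Merged: [7, 11, 11, 17]
Compare 19 vs 18: take 18 from right. Merged: [7, 11, 11, 17, 18]
Append remaining from left: [19, 23, 25]. Merged: [7, 11, 11, 17, 18, 19, 23, 25]

Final merged array: [7, 11, 11, 17, 18, 19, 23, 25]
Total comparisons: 5

The merged array is [7, 11, 11, 17, 18, 19, 23, 25], requiring 5 comparisons. The merge step runs in O(n) time where n is the total number of elements.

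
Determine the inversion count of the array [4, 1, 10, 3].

Finding inversions in [4, 1, 10, 3]:

(0, 1): arr[0]=4 > arr[1]=1
(0, 3): arr[0]=4 > arr[3]=3
(2, 3): arr[2]=10 > arr[3]=3

Total inversions: 3

The array has 3 inversion(s): (0,1), (0,3), (2,3). Each pair (i,j) satisfies i < j and arr[i] > arr[j].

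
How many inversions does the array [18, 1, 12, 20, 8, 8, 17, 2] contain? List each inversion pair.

Finding inversions in [18, 1, 12, 20, 8, 8, 17, 2]:

(0, 1): arr[0]=18 > arr[1]=1
(0, 2): arr[0]=18 > arr[2]=12
(0, 4): arr[0]=18 > arr[4]=8
(0, 5): arr[0]=18 > arr[5]=8
(0, 6): arr[0]=18 > arr[6]=17
(0, 7): arr[0]=18 > arr[7]=2
(2, 4): arr[2]=12 > arr[4]=8
(2, 5): arr[2]=12 > arr[5]=8
(2, 7): arr[2]=12 > arr[7]=2
(3, 4): arr[3]=20 > arr[4]=8
(3, 5): arr[3]=20 > arr[5]=8
(3, 6): arr[3]=20 > arr[6]=17
(3, 7): arr[3]=20 > arr[7]=2
(4, 7): arr[4]=8 > arr[7]=2
(5, 7): arr[5]=8 > arr[7]=2
(6, 7): arr[6]=17 > arr[7]=2

Total inversions: 16

The array has 16 inversion(s): (0,1), (0,2), (0,4), (0,5), (0,6), (0,7), (2,4), (2,5), (2,7), (3,4), (3,5), (3,6), (3,7), (4,7), (5,7), (6,7). Each pair (i,j) satisfies i < j and arr[i] > arr[j].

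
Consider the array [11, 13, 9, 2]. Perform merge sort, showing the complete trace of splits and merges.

Merge sort trace:

Split: [11, 13, 9, 2] -> [11, 13] and [9, 2]
  Split: [11, 13] -> [11] and [13]
  Merge: [11] + [13] -> [11, 13]
  Split: [9, 2] -> [9] and [2]
  Merge: [9] + [2] -> [2, 9]
Merge: [11, 13] + [2, 9] -> [2, 9, 11, 13]

Final sorted array: [2, 9, 11, 13]

The merge sort proceeds by recursively splitting the array and merging sorted halves.
After all merges, the sorted array is [2, 9, 11, 13].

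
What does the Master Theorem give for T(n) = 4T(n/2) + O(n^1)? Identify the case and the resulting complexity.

Master Theorem for T(n) = 4T(n/2) + O(n^1):

a = 4, b = 2, c = 1
log_b(a) = log_2(4) = 2.0000

Case 1: c = 1 < log_2(4) = 2.0000
T(n) = O(n^(log_2 4)) = O(n^2)

For T(n) = 4T(n/2) + O(n^1): log_2(4) = 2.0000. This is Case 1 of the Master Theorem (c < log_b(a), work dominated by leaves), giving O(n^2).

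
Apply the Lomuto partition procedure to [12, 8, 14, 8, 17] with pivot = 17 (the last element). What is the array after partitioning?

Lomuto partition with pivot = 17:

Initial array: [12, 8, 14, 8, 17]

arr[0]=12 <= 17: swap with position 0, array becomes [12, 8, 14, 8, 17]
arr[1]=8 <= 17: swap with position 1, array becomes [12, 8, 14, 8, 17]
arr[2]=14 <= 17: swap with position 2, array becomes [12, 8, 14, 8, 17]
arr[3]=8 <= 17: swap with position 3, array becomes [12, 8, 14, 8, 17]

Place pivot at position 4: [12, 8, 14, 8, 17]
Pivot position: 4

After partitioning with pivot 17, the array becomes [12, 8, 14, 8, 17]. The pivot is placed at index 4. All elements to the left of the pivot are <= 17, and all elements to the right are > 17.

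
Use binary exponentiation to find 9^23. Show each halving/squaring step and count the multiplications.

Computing 9^23 by squaring (build up from 9^1; each line after the first costs one multiplication):

9^1 = 9
9^2 = (9^1)^2 = 9^2 = 81
9^4 = (9^2)^2 = 81^2 = 6561
9^5 = 9 * 9^4 = 9 * 6561 = 59049
9^10 = (9^5)^2 = 59049^2 = 3486784401
9^11 = 9 * 9^10 = 9 * 3486784401 = 31381059609
9^22 = (9^11)^2 = 31381059609^2 = 984770902183611232881
9^23 = 9 * 9^22 = 9 * 984770902183611232881 = 8862938119652501095929

Result: 8862938119652501095929
Multiplications needed: 7 (7 lines after 9^1)

9^23 = 8862938119652501095929. Using exponentiation by squaring, this requires 7 multiplications. The key idea: if the exponent is even, square the half-power; if odd, multiply by the base once.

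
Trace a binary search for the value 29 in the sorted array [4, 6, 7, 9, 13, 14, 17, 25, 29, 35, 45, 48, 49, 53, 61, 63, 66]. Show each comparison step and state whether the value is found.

Binary search for 29 in [4, 6, 7, 9, 13, 14, 17, 25, 29, 35, 45, 48, 49, 53, 61, 63, 66]:

lo=0, hi=16, mid=8, arr[mid]=29 -> Found target at index 8!

Binary search finds 29 at index 8 after 1 comparisons. The search repeatedly halves the search space by comparing with the middle element.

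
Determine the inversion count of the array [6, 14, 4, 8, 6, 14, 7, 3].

Finding inversions in [6, 14, 4, 8, 6, 14, 7, 3]:

(0, 2): arr[0]=6 > arr[2]=4
(0, 7): arr[0]=6 > arr[7]=3
(1, 2): arr[1]=14 > arr[2]=4
(1, 3): arr[1]=14 > arr[3]=8
(1, 4): arr[1]=14 > arr[4]=6
(1, 6): arr[1]=14 > arr[6]=7
(1, 7): arr[1]=14 > arr[7]=3
(2, 7): arr[2]=4 > arr[7]=3
(3, 4): arr[3]=8 > arr[4]=6
(3, 6): arr[3]=8 > arr[6]=7
(3, 7): arr[3]=8 > arr[7]=3
(4, 7): arr[4]=6 > arr[7]=3
(5, 6): arr[5]=14 > arr[6]=7
(5, 7): arr[5]=14 > arr[7]=3
(6, 7): arr[6]=7 > arr[7]=3

Total inversions: 15

The array has 15 inversion(s): (0,2), (0,7), (1,2), (1,3), (1,4), (1,6), (1,7), (2,7), (3,4), (3,6), (3,7), (4,7), (5,6), (5,7), (6,7). Each pair (i,j) satisfies i < j and arr[i] > arr[j].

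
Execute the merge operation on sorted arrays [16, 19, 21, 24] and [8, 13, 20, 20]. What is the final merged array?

Merging process:

Compare 16 vs 8: take 8 from right. Merged: [8]
Compare 16 vs 13: take 13 from right. Merged: [8, 13]
Compare 16 vs 20: take 16 from left. Merged: [8, 13, 16]
Compare 19 vs 20: take 19 from left. Merged: [8, 13, 16, 19]
Compare 21 vs 20: take 20 from right. Merged: [8, 13, 16, 19, 20]
Compare 21 vs 20: take 20 from right. Merged: [8, 13, 16, 19, 20, 20]
Append remaining from left: [21, 24]. Merged: [8, 13, 16, 19, 20, 20, 21, 24]

Final merged array: [8, 13, 16, 19, 20, 20, 21, 24]
Total comparisons: 6

The merged array is [8, 13, 16, 19, 20, 20, 21, 24], requiring 6 comparisons. The merge step runs in O(n) time where n is the total number of elements.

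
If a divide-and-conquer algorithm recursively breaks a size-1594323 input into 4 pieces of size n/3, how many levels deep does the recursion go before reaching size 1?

For divide and conquer with division factor 3:

Problem sizes at each level:
Level 0: 1594323
Level 1: 531441
Level 2: 177147
Level 3: 59049
Level 4: 19683
Level 5: 6561
Level 6: 2187
Level 7: 729
Level 8: 243
Level 9: 81
Level 10: 27
Level 11: 9
Level 12: 3
Level 13: 1

The root is level 0 and the size-1 base case is level 13 (the tree spans levels 0 through 13, i.e. 14 levels counting the root), so the depth is the number of divisions: log_3(1594323) = 13

The recursion tree depth is log_3(1594323) = 13. At each level, the problem size is divided by 3, so it takes 13 divisions to reduce to a base case of size 1. The algorithm makes 4 recursive calls at each level.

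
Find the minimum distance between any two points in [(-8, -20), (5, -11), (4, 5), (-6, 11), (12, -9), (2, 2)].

Computing all pairwise distances among 6 points:

d((-8, -20), (5, -11)) = 15.8114
d((-8, -20), (4, 5)) = 27.7308
d((-8, -20), (-6, 11)) = 31.0644
d((-8, -20), (12, -9)) = 22.8254
d((-8, -20), (2, 2)) = 24.1661
d((5, -11), (4, 5)) = 16.0312
d((5, -11), (-6, 11)) = 24.5967
d((5, -11), (12, -9)) = 7.2801
d((5, -11), (2, 2)) = 13.3417
d((4, 5), (-6, 11)) = 11.6619
d((4, 5), (12, -9)) = 16.1245
d((4, 5), (2, 2)) = 3.6056 <-- minimum
d((-6, 11), (12, -9)) = 26.9072
d((-6, 11), (2, 2)) = 12.0416
d((12, -9), (2, 2)) = 14.8661

Closest pair: (4, 5) and (2, 2) with distance 3.6056

The closest pair is (4, 5) and (2, 2) with Euclidean distance 3.6056. For 6 points, brute-force pairwise comparison is shown above. For large n, the divide-and-conquer algorithm (sort by x, recurse on halves, check the dividing strip) achieves O(n log n).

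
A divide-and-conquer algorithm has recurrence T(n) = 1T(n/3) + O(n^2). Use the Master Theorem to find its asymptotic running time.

Master Theorem for T(n) = 1T(n/3) + O(n^2):

a = 1, b = 3, c = 2
log_b(a) = log_3(1) = 0.0000

Case 3: c = 2 > log_3(1) = 0.0000
T(n) = O(n^2) = O(n^2)

For T(n) = 1T(n/3) + O(n^2): log_3(1) = 0.0000. This is Case 3 of the Master Theorem (c > log_b(a), work dominated by root), giving O(n^2).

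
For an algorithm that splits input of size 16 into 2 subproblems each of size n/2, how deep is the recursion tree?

For divide and conquer with division factor 2:

Problem sizes at each level:
Level 0: 16
Level 1: 8
Level 2: 4
Level 3: 2
Level 4: 1

The root is level 0 and the size-1 base case is level 4 (the tree spans levels 0 through 4, i.e. 5 levels counting the root), so the depth is the number of divisions: log_2(16) = 4

The recursion tree depth is log_2(16) = 4. At each level, the problem size is divided by 2, so it takes 4 divisions to reduce to a base case of size 1. The algorithm makes 2 recursive calls at each level.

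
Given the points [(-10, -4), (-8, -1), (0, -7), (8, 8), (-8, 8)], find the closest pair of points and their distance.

Computing all pairwise distances among 5 points:

d((-10, -4), (-8, -1)) = 3.6056 <-- minimum
d((-10, -4), (0, -7)) = 10.4403
d((-10, -4), (8, 8)) = 21.6333
d((-10, -4), (-8, 8)) = 12.1655
d((-8, -1), (0, -7)) = 10.0
d((-8, -1), (8, 8)) = 18.3576
d((-8, -1), (-8, 8)) = 9.0
d((0, -7), (8, 8)) = 17.0
d((0, -7), (-8, 8)) = 17.0
d((8, 8), (-8, 8)) = 16.0

Closest pair: (-10, -4) and (-8, -1) with distance 3.6056

The closest pair is (-10, -4) and (-8, -1) with Euclidean distance 3.6056. For 5 points, brute-force pairwise comparison is shown above. For large n, the divide-and-conquer algorithm (sort by x, recurse on halves, check the dividing strip) achieves O(n log n).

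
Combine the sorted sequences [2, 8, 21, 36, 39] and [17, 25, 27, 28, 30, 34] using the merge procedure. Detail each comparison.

Merging process:

Compare 2 vs 17: take 2 from left. Merged: [2]
Compare 8 vs 17: take 8 from left. Merged: [2, 8]
Compare 21 vs 17: take 17 from right. Merged: [2, 8, 17]
Compare 21 vs 25: take 21 from left. Merged: [2, 8, 17, 21]
Compare 36 vs 25: take 25 from right. Merged: [2, 8, 17, 21, 25]
Compare 36 vs 27: take 27 from right. Merged: [2, 8, 17, 21, 25, 27]
Compare 36 vs 28: take 28 from right. Merged: [2, 8, 17, 21, 25, 27, 28]
Compare 36 vs 30: take 30 from right. Merged: [2, 8, 17, 21, 25, 27, 28, 30]
Compare 36 vs 34: take 34 from right. Merged: [2, 8, 17, 21, 25, 27, 28, 30, 34]
Append remaining from left: [36, 39]. Merged: [2, 8, 17, 21, 25, 27, 28, 30, 34, 36, 39]

Final merged array: [2, 8, 17, 21, 25, 27, 28, 30, 34, 36, 39]
Total comparisons: 9

The merged array is [2, 8, 17, 21, 25, 27, 28, 30, 34, 36, 39], requiring 9 comparisons. The merge step runs in O(n) time where n is the total number of elements.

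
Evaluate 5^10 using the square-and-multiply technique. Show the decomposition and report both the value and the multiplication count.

Computing 5^10 by squaring (build up from 5^1; each line after the first costs one multiplication):

5^1 = 5
5^2 = (5^1)^2 = 5^2 = 25
5^4 = (5^2)^2 = 25^2 = 625
5^5 = 5 * 5^4 = 5 * 625 = 3125
5^10 = (5^5)^2 = 3125^2 = 9765625

Result: 9765625
Multiplications needed: 4 (4 lines after 5^1)

5^10 = 9765625. Using exponentiation by squaring, this requires 4 multiplications. The key idea: if the exponent is even, square the half-power; if odd, multiply by the base once.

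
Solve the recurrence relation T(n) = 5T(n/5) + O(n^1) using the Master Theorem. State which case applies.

Master Theorem for T(n) = 5T(n/5) + O(n^1):

a = 5, b = 5, c = 1
log_b(a) = log_5(5) = 1.0000

Case 2: c = 1 = log_5(5) = 1.0000
T(n) = O(n^1 log n) = O(n log n)

For T(n) = 5T(n/5) + O(n^1): log_5(5) = 1.0000. This is Case 2 of the Master Theorem (c = log_b(a), equal work at all levels), giving O(n log n).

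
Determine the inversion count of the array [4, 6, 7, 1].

Finding inversions in [4, 6, 7, 1]:

(0, 3): arr[0]=4 > arr[3]=1
(1, 3): arr[1]=6 > arr[3]=1
(2, 3): arr[2]=7 > arr[3]=1

Total inversions: 3

The array has 3 inversion(s): (0,3), (1,3), (2,3). Each pair (i,j) satisfies i < j and arr[i] > arr[j].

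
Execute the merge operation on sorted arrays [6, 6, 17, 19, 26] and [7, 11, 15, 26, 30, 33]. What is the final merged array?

Merging process:

Compare 6 vs 7: take 6 from left. Merged: [6]
Compare 6 vs 7: take 6 from left. Merged: [6, 6]
Compare 17 vs 7: take 7 from right. Merged: [6, 6, 7]
Compare 17 vs 11: take 11 from right. Merged: [6, 6, 7, 11]
Compare 17 vs 15: take 15 from right. Merged: [6, 6, 7, 11, 15]
Compare 17 vs 26: take 17 from left. Merged: [6, 6, 7, 11, 15, 17]
Compare 19 vs 26: take 19 from left. Merged: [6, 6, 7, 11, 15, 17, 19]
Compare 26 vs 26: take 26 from left. Merged: [6, 6, 7, 11, 15, 17, 19, 26]
Append remaining from right: [26, 30, 33]. Merged: [6, 6, 7, 11, 15, 17, 19, 26, 26, 30, 33]

Final merged array: [6, 6, 7, 11, 15, 17, 19, 26, 26, 30, 33]
Total comparisons: 8

The merged array is [6, 6, 7, 11, 15, 17, 19, 26, 26, 30, 33], requiring 8 comparisons. The merge step runs in O(n) time where n is the total number of elements.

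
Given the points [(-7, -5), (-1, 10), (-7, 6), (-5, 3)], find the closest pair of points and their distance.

Computing all pairwise distances among 4 points:

d((-7, -5), (-1, 10)) = 16.1555
d((-7, -5), (-7, 6)) = 11.0
d((-7, -5), (-5, 3)) = 8.2462
d((-1, 10), (-7, 6)) = 7.2111
d((-1, 10), (-5, 3)) = 8.0623
d((-7, 6), (-5, 3)) = 3.6056 <-- minimum

Closest pair: (-7, 6) and (-5, 3) with distance 3.6056

The closest pair is (-7, 6) and (-5, 3) with Euclidean distance 3.6056. For 4 points, brute-force pairwise comparison is shown above. For large n, the divide-and-conquer algorithm (sort by x, recurse on halves, check the dividing strip) achieves O(n log n).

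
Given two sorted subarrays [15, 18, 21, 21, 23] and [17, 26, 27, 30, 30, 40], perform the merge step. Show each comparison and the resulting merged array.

Merging process:

Compare 15 vs 17: take 15 from left. Merged: [15]
Compare 18 vs 17: take 17 from right. Merged: [15, 17]
Compare 18 vs 26: take 18 from left. Merged: [15, 17, 18]
Compare 21 vs 26: take 21 from left. Merged: [15, 17, 18, 21]
Compare 21 vs 26: take 21 from left. Merged: [15, 17, 18, 21, 21]
Compare 23 vs 26: take 23 from left. Merged: [15, 17, 18, 21, 21, 23]
Append remaining from right: [26, 27, 30, 30, 40]. Merged: [15, 17, 18, 21, 21, 23, 26, 27, 30, 30, 40]

Final merged array: [15, 17, 18, 21, 21, 23, 26, 27, 30, 30, 40]
Total comparisons: 6

The merged array is [15, 17, 18, 21, 21, 23, 26, 27, 30, 30, 40], requiring 6 comparisons. The merge step runs in O(n) time where n is the total number of elements.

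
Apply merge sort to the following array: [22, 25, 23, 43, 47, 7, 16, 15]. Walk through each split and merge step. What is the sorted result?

Merge sort trace:

Split: [22, 25, 23, 43, 47, 7, 16, 15] -> [22, 25, 23, 43] and [47, 7, 16, 15]
  Split: [22, 25, 23, 43] -> [22, 25] and [23, 43]
    Split: [22, 25] -> [22] and [25]
    Merge: [22] + [25] -> [22, 25]
    Split: [23, 43] -> [23] and [43]
    Merge: [23] + [43] -> [23, 43]
  Merge: [22, 25] + [23, 43] -> [22, 23, 25, 43]
  Split: [47, 7, 16, 15] -> [47, 7] and [16, 15]
    Split: [47, 7] -> [47] and [7]
    Merge: [47] + [7] -> [7, 47]
    Split: [16, 15] -> [16] and [15]
    Merge: [16] + [15] -> [15, 16]
  Merge: [7, 47] + [15, 16] -> [7, 15, 16, 47]
Merge: [22, 23, 25, 43] + [7, 15, 16, 47] -> [7, 15, 16, 22, 23, 25, 43, 47]

Final sorted array: [7, 15, 16, 22, 23, 25, 43, 47]

The merge sort proceeds by recursively splitting the array and merging sorted halves.
After all merges, the sorted array is [7, 15, 16, 22, 23, 25, 43, 47].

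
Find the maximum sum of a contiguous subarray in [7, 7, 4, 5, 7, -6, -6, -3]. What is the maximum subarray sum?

Using Kadane's algorithm on [7, 7, 4, 5, 7, -6, -6, -3]:

Scanning through the array:
Position 1 (value 7): max_ending_here = 14, max_so_far = 14
Position 2 (value 4): max_ending_here = 18, max_so_far = 18
Position 3 (value 5): max_ending_here = 23, max_so_far = 23
Position 4 (value 7): max_ending_here = 30, max_so_far = 30
Position 5 (value -6): max_ending_here = 24, max_so_far = 30
Position 6 (value -6): max_ending_here = 18, max_so_far = 30
Position 7 (value -3): max_ending_here = 15, max_so_far = 30

Maximum subarray: [7, 7, 4, 5, 7]
Maximum sum: 30

The maximum subarray is [7, 7, 4, 5, 7] with sum 30. This subarray runs from index 0 to index 4.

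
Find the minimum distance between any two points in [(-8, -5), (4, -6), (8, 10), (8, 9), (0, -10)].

Computing all pairwise distances among 5 points:

d((-8, -5), (4, -6)) = 12.0416
d((-8, -5), (8, 10)) = 21.9317
d((-8, -5), (8, 9)) = 21.2603
d((-8, -5), (0, -10)) = 9.434
d((4, -6), (8, 10)) = 16.4924
d((4, -6), (8, 9)) = 15.5242
d((4, -6), (0, -10)) = 5.6569
d((8, 10), (8, 9)) = 1.0 <-- minimum
d((8, 10), (0, -10)) = 21.5407
d((8, 9), (0, -10)) = 20.6155

Closest pair: (8, 10) and (8, 9) with distance 1.0

The closest pair is (8, 10) and (8, 9) with Euclidean distance 1.0. For 5 points, brute-force pairwise comparison is shown above. For large n, the divide-and-conquer algorithm (sort by x, recurse on halves, check the dividing strip) achieves O(n log n).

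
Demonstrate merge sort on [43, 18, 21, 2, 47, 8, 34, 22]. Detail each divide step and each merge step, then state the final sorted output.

Merge sort trace:

Split: [43, 18, 21, 2, 47, 8, 34, 22] -> [43, 18, 21, 2] and [47, 8, 34, 22]
  Split: [43, 18, 21, 2] -> [43, 18] and [21, 2]
    Split: [43, 18] -> [43] and [18]
    Merge: [43] + [18] -> [18, 43]
    Split: [21, 2] -> [21] and [2]
    Merge: [21] + [2] -> [2, 21]
  Merge: [18, 43] + [2, 21] -> [2, 18, 21, 43]
  Split: [47, 8, 34, 22] -> [47, 8] and [34, 22]
    Split: [47, 8] -> [47] and [8]
    Merge: [47] + [8] -> [8, 47]
    Split: [34, 22] -> [34] and [22]
    Merge: [34] + [22] -> [22, 34]
  Merge: [8, 47] + [22, 34] -> [8, 22, 34, 47]
Merge: [2, 18, 21, 43] + [8, 22, 34, 47] -> [2, 8, 18, 21, 22, 34, 43, 47]

Final sorted array: [2, 8, 18, 21, 22, 34, 43, 47]

The merge sort proceeds by recursively splitting the array and merging sorted halves.
After all merges, the sorted array is [2, 8, 18, 21, 22, 34, 43, 47].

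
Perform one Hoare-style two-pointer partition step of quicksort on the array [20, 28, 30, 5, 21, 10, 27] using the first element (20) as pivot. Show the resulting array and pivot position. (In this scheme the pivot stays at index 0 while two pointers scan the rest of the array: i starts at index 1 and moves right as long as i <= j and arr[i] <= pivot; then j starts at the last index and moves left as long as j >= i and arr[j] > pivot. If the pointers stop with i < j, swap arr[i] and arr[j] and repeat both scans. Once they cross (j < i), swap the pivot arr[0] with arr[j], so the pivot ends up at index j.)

Hoare-style two-pointer partition with pivot = 20:

Initial array: [20, 28, 30, 5, 21, 10, 27]

Pointers start at i = 1, j = 6.
i stops at index 1 (arr[1]=28 > 20), j stops at index 5 (arr[5]=10 <= 20): swap arr[1] and arr[5], array becomes [20, 10, 30, 5, 21, 28, 27]
i stops at index 2 (arr[2]=30 > 20), j stops at index 3 (arr[3]=5 <= 20): swap arr[2] and arr[3], array becomes [20, 10, 5, 30, 21, 28, 27]
i ends at 3, j ends at 2: the pointers have crossed (j < i), so scanning stops.

Swap pivot arr[0] with arr[2] to place pivot at position 2: [5, 10, 20, 30, 21, 28, 27]
Pivot position: 2

After partitioning with pivot 20, the array becomes [5, 10, 20, 30, 21, 28, 27]. The pivot is placed at index 2. All elements to the left of the pivot are <= 20, and all elements to the right are > 20.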